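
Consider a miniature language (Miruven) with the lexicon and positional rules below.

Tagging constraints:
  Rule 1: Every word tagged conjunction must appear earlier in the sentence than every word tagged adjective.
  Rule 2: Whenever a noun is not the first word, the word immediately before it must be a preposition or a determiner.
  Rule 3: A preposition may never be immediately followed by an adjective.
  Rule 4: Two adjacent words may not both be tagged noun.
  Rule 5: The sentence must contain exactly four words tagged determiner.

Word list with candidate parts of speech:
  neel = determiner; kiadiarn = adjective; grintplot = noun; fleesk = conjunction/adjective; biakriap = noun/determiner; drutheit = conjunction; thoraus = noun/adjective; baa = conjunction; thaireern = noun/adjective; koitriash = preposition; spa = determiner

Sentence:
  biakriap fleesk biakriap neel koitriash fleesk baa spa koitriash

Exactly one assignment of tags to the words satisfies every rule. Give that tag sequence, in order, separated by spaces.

Candidates per position — 1:biakriap {noun,determiner}; 2:fleesk {conjunction,adjective}; 3:biakriap {noun,determiner}; 4:neel {determiner}; 5:koitriash {preposition}; 6:fleesk {conjunction,adjective}; 7:baa {conjunction}; 8:spa {determiner}; 9:koitriash {preposition}.
Position 1: tagging it noun would leave rule 5 unsatisfiable, so it must be determiner.
Position 2: tagging it adjective would leave rule 1 unsatisfiable, so it must be conjunction.
Position 3: tagging it noun would leave rule 2 unsatisfiable, so it must be determiner.
Position 6: tagging it adjective would leave rule 1 unsatisfiable, so it must be conjunction.
The unique satisfying tagging is: determiner conjunction determiner determiner preposition conjunction conjunction determiner preposition.
Verifying each rule — rule 1 ok; rule 2 ok; rule 3 ok; rule 4 ok; rule 5 ok.

determiner conjunction determiner determiner preposition conjunction conjunction determiner preposition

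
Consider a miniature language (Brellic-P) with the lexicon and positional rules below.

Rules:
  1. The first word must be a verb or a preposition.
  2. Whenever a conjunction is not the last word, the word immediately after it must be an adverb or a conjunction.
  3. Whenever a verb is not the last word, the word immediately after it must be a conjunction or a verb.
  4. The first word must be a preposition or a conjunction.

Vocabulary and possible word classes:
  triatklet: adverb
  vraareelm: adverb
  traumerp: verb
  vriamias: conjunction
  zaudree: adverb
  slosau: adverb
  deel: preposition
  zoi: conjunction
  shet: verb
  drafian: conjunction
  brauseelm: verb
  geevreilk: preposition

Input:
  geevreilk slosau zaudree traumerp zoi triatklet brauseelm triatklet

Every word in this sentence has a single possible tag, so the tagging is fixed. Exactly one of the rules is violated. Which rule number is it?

Fixed tagging: preposition adverb adverb verb conjunction adverb verb adverb.
Checking each rule: R1 holds, R2 holds, R3 violated, R4 holds.
Only rule 3 fails.

3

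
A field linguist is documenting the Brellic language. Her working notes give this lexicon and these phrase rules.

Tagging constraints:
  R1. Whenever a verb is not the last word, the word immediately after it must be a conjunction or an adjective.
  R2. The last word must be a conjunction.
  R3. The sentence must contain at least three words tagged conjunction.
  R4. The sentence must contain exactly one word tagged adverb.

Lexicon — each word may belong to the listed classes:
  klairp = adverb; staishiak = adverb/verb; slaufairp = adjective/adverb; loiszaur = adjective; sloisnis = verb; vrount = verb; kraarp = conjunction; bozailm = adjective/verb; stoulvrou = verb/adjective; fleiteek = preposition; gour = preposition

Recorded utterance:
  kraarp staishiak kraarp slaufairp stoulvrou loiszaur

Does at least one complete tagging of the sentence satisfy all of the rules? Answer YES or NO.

Candidates per position — 1:kraarp {conjunction}; 2:staishiak {adverb,verb}; 3:kraarp {conjunction}; 4:slaufairp {adjective,adverb}; 5:stoulvrou {verb,adjective}; 6:loiszaur {adjective}.
Rule 2 cannot be satisfied by any choice of tags from the lexicon.
So there is no consistent tagging.

NO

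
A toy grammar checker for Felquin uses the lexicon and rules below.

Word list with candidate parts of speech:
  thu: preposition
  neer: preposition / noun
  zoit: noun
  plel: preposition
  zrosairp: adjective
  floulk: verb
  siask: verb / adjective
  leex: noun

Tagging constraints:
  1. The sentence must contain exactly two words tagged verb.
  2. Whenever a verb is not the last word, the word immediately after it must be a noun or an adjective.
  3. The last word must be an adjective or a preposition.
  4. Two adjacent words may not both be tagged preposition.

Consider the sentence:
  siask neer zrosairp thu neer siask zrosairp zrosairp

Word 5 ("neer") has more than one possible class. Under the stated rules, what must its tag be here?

Candidates per position — 1:siask {verb,adjective}; 2:neer {preposition,noun}; 3:zrosairp {adjective}; 4:thu {preposition}; 5:neer {preposition,noun}; 6:siask {verb,adjective}; 7:zrosairp {adjective}; 8:zrosairp {adjective}.
Word 1 cannot be adjective — rule 1 would then fail for every completion. It is verb.
Word 2 cannot be preposition — rule 2 would then fail for every completion. It is noun.
Word 5 cannot be preposition — rule 4 would then fail for every completion. It is noun.
Word 6 cannot be adjective — rule 1 would then fail for every completion. It is verb.
So the tagging must be: verb noun adjective preposition noun verb adjective adjective.
Checking: rule 1 ok; rule 2 ok; rule 3 ok; rule 4 ok.

noun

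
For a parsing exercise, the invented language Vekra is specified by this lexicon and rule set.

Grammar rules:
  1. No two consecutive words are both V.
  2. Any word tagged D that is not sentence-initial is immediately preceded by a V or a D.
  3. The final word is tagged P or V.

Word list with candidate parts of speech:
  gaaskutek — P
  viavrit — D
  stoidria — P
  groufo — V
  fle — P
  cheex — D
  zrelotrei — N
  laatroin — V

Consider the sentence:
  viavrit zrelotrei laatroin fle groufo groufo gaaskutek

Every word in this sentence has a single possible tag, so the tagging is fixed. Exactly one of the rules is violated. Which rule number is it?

Fixed tagging: D N V P V V P.
Rule check: R1 violated, R2 holds, R3 holds.
Only rule 1 fails.

1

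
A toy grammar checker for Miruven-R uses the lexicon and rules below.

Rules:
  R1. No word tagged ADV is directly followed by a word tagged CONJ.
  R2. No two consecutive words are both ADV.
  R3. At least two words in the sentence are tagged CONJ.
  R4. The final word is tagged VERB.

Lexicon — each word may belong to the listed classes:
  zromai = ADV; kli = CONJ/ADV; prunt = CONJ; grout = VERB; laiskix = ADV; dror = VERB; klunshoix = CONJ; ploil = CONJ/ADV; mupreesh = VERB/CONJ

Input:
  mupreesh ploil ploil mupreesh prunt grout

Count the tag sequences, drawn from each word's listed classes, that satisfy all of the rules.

Candidates per position — 1:mupreesh {VERB,CONJ}; 2:ploil {CONJ,ADV}; 3:ploil {CONJ,ADV}; 4:mupreesh {VERB,CONJ}; 5:prunt {CONJ}; 6:grout {VERB}.
There are 16 candidate sequences in total.
Checking each against the rules leaves 6 sequences.
Count = 6.

6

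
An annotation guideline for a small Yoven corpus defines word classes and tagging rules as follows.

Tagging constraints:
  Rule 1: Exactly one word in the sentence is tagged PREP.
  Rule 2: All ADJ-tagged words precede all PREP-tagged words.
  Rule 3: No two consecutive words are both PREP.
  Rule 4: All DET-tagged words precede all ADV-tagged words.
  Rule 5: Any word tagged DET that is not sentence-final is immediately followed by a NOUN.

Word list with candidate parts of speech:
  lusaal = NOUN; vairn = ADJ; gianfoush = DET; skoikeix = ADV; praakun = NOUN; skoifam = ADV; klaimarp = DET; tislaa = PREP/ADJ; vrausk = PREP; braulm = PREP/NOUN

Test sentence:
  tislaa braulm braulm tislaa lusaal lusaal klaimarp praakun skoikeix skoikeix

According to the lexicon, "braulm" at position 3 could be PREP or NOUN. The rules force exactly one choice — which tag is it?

Candidates per position — 1:tislaa {PREP,ADJ}; 2:braulm {PREP,NOUN}; 3:braulm {PREP,NOUN}; 4:tislaa {PREP,ADJ}; 5:lusaal {NOUN}; 6:lusaal {NOUN}; 7:klaimarp {DET}; 8:praakun {NOUN}; 9:skoikeix {ADV}; 10:skoikeix {ADV}.
Position 3: the remaining choice is settled jointly with positions 1, 2, 4 — only NOUN at position 3 is part of a tagging that satisfies every rule.
That leaves exactly one tagging: ADJ NOUN NOUN PREP NOUN NOUN DET NOUN ADV ADV.
Rule-by-rule: rule 1 ✓; rule 2 ✓; rule 3 ✓; rule 4 ✓; rule 5 ✓.

NOUN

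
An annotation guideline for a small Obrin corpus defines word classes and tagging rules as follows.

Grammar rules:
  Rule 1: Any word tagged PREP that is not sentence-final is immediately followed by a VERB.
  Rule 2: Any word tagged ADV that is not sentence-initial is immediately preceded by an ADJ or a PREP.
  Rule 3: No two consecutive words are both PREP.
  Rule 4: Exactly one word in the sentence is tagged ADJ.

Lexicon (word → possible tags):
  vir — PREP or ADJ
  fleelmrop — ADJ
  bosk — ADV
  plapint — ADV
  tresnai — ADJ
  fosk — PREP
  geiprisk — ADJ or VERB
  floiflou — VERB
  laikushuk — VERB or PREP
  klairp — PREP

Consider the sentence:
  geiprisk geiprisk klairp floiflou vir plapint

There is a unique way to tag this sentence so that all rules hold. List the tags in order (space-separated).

VERB VERB PREP VERB ADJ ADV

Candidates per position — 1:geiprisk {ADJ,VERB}; 2:geiprisk {ADJ,VERB}; 3:klairp {PREP}; 4:floiflou {VERB}; 5:vir {PREP,ADJ}; 6:plapint {ADV}.
Position 5: tagging it PREP would leave rule 1 unsatisfiable, so it must be ADJ.
Position 1: tagging it ADJ would leave rule 4 unsatisfiable, so it must be VERB.
Position 2: tagging it ADJ would leave rule 4 unsatisfiable, so it must be VERB.
So the tagging must be: VERB VERB PREP VERB ADJ ADV.
Check: rule 1 holds; rule 2 holds; rule 3 holds; rule 4 holds.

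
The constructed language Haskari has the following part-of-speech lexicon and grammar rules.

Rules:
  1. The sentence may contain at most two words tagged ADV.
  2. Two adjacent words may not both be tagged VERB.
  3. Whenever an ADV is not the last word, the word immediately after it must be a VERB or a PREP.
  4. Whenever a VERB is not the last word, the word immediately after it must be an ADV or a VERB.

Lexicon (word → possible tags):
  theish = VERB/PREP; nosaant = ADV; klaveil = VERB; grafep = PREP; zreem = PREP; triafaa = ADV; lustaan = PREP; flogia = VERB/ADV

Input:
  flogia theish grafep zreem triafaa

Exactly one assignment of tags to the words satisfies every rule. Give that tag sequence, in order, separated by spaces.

ADV PREP PREP PREP ADV

Candidates per position — 1:flogia {VERB,ADV}; 2:theish {VERB,PREP}; 3:grafep {PREP}; 4:zreem {PREP}; 5:triafaa {ADV}.
If word 1 were VERB, no tagging could satisfy rule 4; so word 1 is ADV.
If word 2 were VERB, no tagging could satisfy rule 4; so word 2 is PREP.
So the tagging must be: ADV PREP PREP PREP ADV.
Verifying each rule — rule 1 satisfied; rule 2 satisfied; rule 3 satisfied; rule 4 satisfied.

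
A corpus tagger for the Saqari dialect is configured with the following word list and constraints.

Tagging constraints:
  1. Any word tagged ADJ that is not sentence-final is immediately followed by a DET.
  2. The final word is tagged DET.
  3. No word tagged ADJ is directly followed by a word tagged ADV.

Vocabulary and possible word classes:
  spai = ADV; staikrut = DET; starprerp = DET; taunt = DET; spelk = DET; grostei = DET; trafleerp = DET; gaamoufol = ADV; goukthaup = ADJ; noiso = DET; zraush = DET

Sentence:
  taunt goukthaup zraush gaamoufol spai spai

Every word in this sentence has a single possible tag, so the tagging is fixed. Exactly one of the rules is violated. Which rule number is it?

2

Fixed tagging: DET ADJ DET ADV ADV ADV.
Checking each rule: R1 pass, R2 fail, R3 pass.
Only rule 2 fails.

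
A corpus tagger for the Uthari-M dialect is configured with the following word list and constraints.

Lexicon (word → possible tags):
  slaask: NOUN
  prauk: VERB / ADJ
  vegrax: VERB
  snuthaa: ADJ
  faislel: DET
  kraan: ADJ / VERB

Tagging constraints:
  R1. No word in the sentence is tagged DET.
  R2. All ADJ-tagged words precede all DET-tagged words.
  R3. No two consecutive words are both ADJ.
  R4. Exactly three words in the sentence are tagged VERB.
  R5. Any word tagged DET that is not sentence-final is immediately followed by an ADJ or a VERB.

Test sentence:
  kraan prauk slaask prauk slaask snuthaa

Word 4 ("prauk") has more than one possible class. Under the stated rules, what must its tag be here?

VERB

Candidates per position — 1:kraan {ADJ,VERB}; 2:prauk {VERB,ADJ}; 3:slaask {NOUN}; 4:prauk {VERB,ADJ}; 5:slaask {NOUN}; 6:snuthaa {ADJ}.
Position 1: ADJ is ruled out by rule 4; that leaves VERB.
Position 2: ADJ is ruled out by rule 4; that leaves VERB.
Position 4: ADJ is ruled out by rule 4; that leaves VERB.
So the tagging must be: VERB VERB NOUN VERB NOUN ADJ.
Check: rule 1 satisfied; rule 2 satisfied; rule 3 satisfied; rule 4 satisfied; rule 5 satisfied.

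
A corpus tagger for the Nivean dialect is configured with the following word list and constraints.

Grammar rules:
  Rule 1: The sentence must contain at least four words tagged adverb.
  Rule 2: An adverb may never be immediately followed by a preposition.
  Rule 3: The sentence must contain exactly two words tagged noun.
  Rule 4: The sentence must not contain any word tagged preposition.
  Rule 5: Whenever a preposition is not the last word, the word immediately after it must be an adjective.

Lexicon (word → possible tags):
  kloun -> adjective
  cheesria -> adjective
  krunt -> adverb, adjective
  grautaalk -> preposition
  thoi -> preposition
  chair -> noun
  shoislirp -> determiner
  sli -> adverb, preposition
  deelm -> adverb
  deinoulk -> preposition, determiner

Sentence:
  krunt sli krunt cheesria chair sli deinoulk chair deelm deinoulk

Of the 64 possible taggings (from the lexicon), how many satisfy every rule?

Candidates per position — 1:krunt {adverb,adjective}; 2:sli {adverb,preposition}; 3:krunt {adverb,adjective}; 4:cheesria {adjective}; 5:chair {noun}; 6:sli {adverb,preposition}; 7:deinoulk {preposition,determiner}; 8:chair {noun}; 9:deelm {adverb}; 10:deinoulk {preposition,determiner}.
There are 64 candidate sequences in total.
The sequences that satisfy every rule: adverb adverb adverb adjective noun adverb determiner noun adverb determiner; adverb adverb adjective adjective noun adverb determiner noun adverb determiner; adjective adverb adverb adjective noun adverb determiner noun adverb determiner.
Count = 3.

3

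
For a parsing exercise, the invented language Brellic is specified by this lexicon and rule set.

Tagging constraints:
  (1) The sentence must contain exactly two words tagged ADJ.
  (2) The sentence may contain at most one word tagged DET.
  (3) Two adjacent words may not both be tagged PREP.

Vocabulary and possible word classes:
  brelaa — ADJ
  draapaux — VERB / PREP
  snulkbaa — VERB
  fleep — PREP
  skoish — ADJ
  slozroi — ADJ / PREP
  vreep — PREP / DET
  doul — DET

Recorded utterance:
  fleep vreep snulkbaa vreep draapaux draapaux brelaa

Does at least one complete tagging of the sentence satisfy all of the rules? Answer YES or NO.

NO

Candidates per position — 1:fleep {PREP}; 2:vreep {PREP,DET}; 3:snulkbaa {VERB}; 4:vreep {PREP,DET}; 5:draapaux {VERB,PREP}; 6:draapaux {VERB,PREP}; 7:brelaa {ADJ}.
Rule 1 cannot be satisfied by any choice of tags from the lexicon.
So there is no consistent tagging.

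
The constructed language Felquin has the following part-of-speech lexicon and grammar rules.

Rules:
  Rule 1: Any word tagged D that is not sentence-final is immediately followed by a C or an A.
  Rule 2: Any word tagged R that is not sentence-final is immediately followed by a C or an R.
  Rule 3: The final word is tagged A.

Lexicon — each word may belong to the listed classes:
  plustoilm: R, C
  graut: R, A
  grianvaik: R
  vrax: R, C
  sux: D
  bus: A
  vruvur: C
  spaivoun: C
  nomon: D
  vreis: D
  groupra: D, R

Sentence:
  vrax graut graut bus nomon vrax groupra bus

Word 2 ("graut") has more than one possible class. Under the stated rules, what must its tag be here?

A

Candidates per position — 1:vrax {R,C}; 2:graut {R,A}; 3:graut {R,A}; 4:bus {A}; 5:nomon {D}; 6:vrax {R,C}; 7:groupra {D,R}; 8:bus {A}.
Position 1: R is ruled out by rule 2; that leaves C.
Position 2: R is ruled out by rule 2; that leaves A.
Position 3: R is ruled out by rule 2; that leaves A.
Position 6: R is ruled out by rule 1; that leaves C.
Position 7: R is ruled out by rule 2; that leaves D.
So the tagging must be: C A A A D C D A.
Verifying each rule — rule 1 ✓; rule 2 ✓; rule 3 ✓.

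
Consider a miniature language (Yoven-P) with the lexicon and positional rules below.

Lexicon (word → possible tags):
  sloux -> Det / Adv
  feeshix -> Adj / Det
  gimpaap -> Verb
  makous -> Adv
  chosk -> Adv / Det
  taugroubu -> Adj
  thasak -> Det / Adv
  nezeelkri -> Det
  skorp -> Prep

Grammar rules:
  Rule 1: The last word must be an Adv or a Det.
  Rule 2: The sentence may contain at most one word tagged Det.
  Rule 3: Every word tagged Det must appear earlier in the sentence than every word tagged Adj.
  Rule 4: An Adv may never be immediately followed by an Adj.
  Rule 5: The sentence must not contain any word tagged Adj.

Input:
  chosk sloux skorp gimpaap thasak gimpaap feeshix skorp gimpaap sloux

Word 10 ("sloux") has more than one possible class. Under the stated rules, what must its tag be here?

Candidates per position — 1:chosk {Adv,Det}; 2:sloux {Det,Adv}; 3:skorp {Prep}; 4:gimpaap {Verb}; 5:thasak {Det,Adv}; 6:gimpaap {Verb}; 7:feeshix {Adj,Det}; 8:skorp {Prep}; 9:gimpaap {Verb}; 10:sloux {Det,Adv}.
Word 7 cannot be Adj — rule 5 would then fail for every completion. It is Det.
Word 10 cannot be Det — rule 2 would then fail for every completion. It is Adv.
Word 1 cannot be Det — rule 2 would then fail for every completion. It is Adv.
Word 2 cannot be Det — rule 2 would then fail for every completion. It is Adv.
Word 5 cannot be Det — rule 2 would then fail for every completion. It is Adv.
So the tagging must be: Adv Adv Prep Verb Adv Verb Det Prep Verb Adv.
Checking: rule 1 ✓; rule 2 ✓; rule 3 ✓; rule 4 ✓; rule 5 ✓.

Adv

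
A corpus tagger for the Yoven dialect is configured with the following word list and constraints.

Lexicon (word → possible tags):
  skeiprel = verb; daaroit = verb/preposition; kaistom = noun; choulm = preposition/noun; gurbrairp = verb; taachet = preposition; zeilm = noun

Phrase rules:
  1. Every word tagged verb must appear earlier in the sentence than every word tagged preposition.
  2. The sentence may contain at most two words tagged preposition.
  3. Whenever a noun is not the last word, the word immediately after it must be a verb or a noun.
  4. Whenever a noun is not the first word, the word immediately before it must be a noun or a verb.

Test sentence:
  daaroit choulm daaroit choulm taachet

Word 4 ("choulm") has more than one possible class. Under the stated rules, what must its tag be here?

Candidates per position — 1:daaroit {verb,preposition}; 2:choulm {preposition,noun}; 3:daaroit {verb,preposition}; 4:choulm {preposition,noun}; 5:taachet {preposition}.
Position 4: noun is ruled out by rule 3; that leaves preposition.
Position 1: preposition is ruled out by rule 2; that leaves verb.
Position 2: preposition is ruled out by rule 2; that leaves noun.
Position 3: preposition is ruled out by rule 2; that leaves verb.
The only consistent sequence is: verb noun verb preposition preposition.
Verifying each rule — rule 1 satisfied; rule 2 satisfied; rule 3 satisfied; rule 4 satisfied.

preposition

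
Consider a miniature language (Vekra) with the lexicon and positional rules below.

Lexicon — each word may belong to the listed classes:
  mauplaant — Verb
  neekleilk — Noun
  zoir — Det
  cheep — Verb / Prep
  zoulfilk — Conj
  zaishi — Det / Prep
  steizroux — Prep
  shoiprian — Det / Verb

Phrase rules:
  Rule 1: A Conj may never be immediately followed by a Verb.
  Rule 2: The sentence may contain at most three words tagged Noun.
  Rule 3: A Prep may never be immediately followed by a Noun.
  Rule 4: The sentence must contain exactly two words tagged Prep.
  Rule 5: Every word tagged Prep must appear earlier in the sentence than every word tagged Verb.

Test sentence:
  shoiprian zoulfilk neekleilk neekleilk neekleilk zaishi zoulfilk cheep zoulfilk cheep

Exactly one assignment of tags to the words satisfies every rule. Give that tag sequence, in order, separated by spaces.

Candidates per position — 1:shoiprian {Det,Verb}; 2:zoulfilk {Conj}; 3:neekleilk {Noun}; 4:neekleilk {Noun}; 5:neekleilk {Noun}; 6:zaishi {Det,Prep}; 7:zoulfilk {Conj}; 8:cheep {Verb,Prep}; 9:zoulfilk {Conj}; 10:cheep {Verb,Prep}.
Position 8: Verb is ruled out by rule 1; that leaves Prep.
Position 10: Verb is ruled out by rule 1; that leaves Prep.
Position 1: Verb is ruled out by rule 5; that leaves Det.
Position 6: Prep is ruled out by rule 4; that leaves Det.
That leaves exactly one tagging: Det Conj Noun Noun Noun Det Conj Prep Conj Prep.
Verifying each rule — rule 1 ok; rule 2 ok; rule 3 ok; rule 4 ok; rule 5 ok.

Det Conj Noun Noun Noun Det Conj Prep Conj Prep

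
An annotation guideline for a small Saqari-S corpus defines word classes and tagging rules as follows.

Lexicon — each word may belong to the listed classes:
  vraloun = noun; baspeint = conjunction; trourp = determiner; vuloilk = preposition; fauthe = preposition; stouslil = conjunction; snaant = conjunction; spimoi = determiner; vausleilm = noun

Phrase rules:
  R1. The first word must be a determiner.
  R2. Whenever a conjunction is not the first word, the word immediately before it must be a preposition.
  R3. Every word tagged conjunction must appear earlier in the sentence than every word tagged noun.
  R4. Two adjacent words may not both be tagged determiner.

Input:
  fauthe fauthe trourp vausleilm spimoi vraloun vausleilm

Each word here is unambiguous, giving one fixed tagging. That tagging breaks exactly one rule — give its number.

Fixed tagging: preposition preposition determiner noun determiner noun noun.
Rule check: R1 fail, R2 pass, R3 pass, R4 pass.
Only rule 1 fails.

1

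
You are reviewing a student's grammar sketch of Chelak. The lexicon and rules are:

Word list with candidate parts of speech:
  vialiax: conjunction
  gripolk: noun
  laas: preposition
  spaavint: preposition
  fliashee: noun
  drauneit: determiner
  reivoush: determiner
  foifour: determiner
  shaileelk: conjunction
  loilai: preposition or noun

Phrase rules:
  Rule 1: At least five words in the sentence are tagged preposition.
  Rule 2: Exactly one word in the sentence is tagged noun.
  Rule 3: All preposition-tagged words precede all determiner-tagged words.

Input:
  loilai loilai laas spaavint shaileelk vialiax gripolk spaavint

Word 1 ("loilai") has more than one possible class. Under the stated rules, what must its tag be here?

Candidates per position — 1:loilai {preposition,noun}; 2:loilai {preposition,noun}; 3:laas {preposition}; 4:spaavint {preposition}; 5:shaileelk {conjunction}; 6:vialiax {conjunction}; 7:gripolk {noun}; 8:spaavint {preposition}.
If word 1 were noun, no tagging could satisfy rule 1; so word 1 is preposition.
If word 2 were noun, no tagging could satisfy rule 1; so word 2 is preposition.
So the tagging must be: preposition preposition preposition preposition conjunction conjunction noun preposition.
Verifying each rule — rule 1 ok; rule 2 ok; rule 3 ok.

preposition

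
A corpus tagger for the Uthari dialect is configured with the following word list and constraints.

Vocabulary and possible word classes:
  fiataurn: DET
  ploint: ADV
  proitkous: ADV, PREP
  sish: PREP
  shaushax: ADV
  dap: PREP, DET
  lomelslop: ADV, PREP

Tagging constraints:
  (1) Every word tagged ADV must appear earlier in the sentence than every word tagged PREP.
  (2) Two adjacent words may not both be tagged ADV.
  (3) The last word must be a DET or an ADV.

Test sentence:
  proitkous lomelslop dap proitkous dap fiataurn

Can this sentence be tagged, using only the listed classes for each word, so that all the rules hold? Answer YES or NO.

YES

Candidates per position — 1:proitkous {ADV,PREP}; 2:lomelslop {ADV,PREP}; 3:dap {PREP,DET}; 4:proitkous {ADV,PREP}; 5:dap {PREP,DET}; 6:fiataurn {DET}.
One satisfying assignment: PREP PREP DET PREP DET DET.
Rule-by-rule: rule 1 ✓; rule 2 ✓; rule 3 ✓.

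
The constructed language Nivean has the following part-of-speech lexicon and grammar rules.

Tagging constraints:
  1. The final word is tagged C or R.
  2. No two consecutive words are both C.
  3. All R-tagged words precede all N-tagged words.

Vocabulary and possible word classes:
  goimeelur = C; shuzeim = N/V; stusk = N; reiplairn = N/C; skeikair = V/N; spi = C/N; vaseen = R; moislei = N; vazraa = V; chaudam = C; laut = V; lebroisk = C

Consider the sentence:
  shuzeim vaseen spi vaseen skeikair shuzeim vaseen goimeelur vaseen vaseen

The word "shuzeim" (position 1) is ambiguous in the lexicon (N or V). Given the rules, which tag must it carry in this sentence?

V

Candidates per position — 1:shuzeim {N,V}; 2:vaseen {R}; 3:spi {C,N}; 4:vaseen {R}; 5:skeikair {V,N}; 6:shuzeim {N,V}; 7:vaseen {R}; 8:goimeelur {C}; 9:vaseen {R}; 10:vaseen {R}.
Position 1: N is ruled out by rule 3; that leaves V.
Position 3: N is ruled out by rule 3; that leaves C.
Position 5: N is ruled out by rule 3; that leaves V.
Position 6: N is ruled out by rule 3; that leaves V.
So the tagging must be: V R C R V V R C R R.
Checking: rule 1 ✓; rule 2 ✓; rule 3 ✓.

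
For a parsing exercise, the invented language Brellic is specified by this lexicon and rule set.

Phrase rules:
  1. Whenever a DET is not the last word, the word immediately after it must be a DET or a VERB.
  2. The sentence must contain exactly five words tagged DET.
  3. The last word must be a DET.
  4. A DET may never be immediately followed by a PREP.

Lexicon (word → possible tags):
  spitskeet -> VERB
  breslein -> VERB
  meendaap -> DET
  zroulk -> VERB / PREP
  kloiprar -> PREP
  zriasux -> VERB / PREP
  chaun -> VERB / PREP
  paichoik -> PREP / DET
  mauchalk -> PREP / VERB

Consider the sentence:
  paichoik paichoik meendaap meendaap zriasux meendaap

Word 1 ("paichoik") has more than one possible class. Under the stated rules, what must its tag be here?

Candidates per position — 1:paichoik {PREP,DET}; 2:paichoik {PREP,DET}; 3:meendaap {DET}; 4:meendaap {DET}; 5:zriasux {VERB,PREP}; 6:meendaap {DET}.
At position 1, choosing PREP makes rule 2 impossible to satisfy; hence DET.
At position 2, choosing PREP makes rule 1 impossible to satisfy; hence DET.
At position 5, choosing PREP makes rule 1 impossible to satisfy; hence VERB.
That leaves exactly one tagging: DET DET DET DET VERB DET.
Checking: rule 1 ok; rule 2 ok; rule 3 ok; rule 4 ok.

DET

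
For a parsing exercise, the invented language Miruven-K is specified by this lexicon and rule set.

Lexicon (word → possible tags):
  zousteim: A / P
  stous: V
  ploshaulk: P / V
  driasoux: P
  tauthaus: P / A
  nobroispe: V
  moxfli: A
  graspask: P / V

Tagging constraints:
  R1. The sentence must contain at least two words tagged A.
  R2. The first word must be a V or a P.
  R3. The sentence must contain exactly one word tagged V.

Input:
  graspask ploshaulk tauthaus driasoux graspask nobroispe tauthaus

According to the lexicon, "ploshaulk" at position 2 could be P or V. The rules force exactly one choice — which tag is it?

P

Candidates per position — 1:graspask {P,V}; 2:ploshaulk {P,V}; 3:tauthaus {P,A}; 4:driasoux {P}; 5:graspask {P,V}; 6:nobroispe {V}; 7:tauthaus {P,A}.
Position 1: tagging it V would leave rule 3 unsatisfiable, so it must be P.
Position 2: tagging it V would leave rule 3 unsatisfiable, so it must be P.
Position 3: tagging it P would leave rule 1 unsatisfiable, so it must be A.
Position 5: tagging it V would leave rule 3 unsatisfiable, so it must be P.
Position 7: tagging it P would leave rule 1 unsatisfiable, so it must be A.
The only consistent sequence is: P P A P P V A.
Verifying each rule — rule 1 ✓; rule 2 ✓; rule 3 ✓.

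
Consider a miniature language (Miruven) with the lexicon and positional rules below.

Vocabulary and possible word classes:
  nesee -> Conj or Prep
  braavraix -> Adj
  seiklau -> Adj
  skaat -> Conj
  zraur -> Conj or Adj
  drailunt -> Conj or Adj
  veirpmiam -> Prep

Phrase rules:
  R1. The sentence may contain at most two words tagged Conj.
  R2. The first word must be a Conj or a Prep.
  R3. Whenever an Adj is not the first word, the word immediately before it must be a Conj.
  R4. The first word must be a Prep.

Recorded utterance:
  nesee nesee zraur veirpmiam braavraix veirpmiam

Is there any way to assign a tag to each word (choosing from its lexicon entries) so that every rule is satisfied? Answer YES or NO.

NO

Candidates per position — 1:nesee {Conj,Prep}; 2:nesee {Conj,Prep}; 3:zraur {Conj,Adj}; 4:veirpmiam {Prep}; 5:braavraix {Adj}; 6:veirpmiam {Prep}.
Rule 3 cannot be satisfied by any choice of tags from the lexicon.
So there is no consistent tagging.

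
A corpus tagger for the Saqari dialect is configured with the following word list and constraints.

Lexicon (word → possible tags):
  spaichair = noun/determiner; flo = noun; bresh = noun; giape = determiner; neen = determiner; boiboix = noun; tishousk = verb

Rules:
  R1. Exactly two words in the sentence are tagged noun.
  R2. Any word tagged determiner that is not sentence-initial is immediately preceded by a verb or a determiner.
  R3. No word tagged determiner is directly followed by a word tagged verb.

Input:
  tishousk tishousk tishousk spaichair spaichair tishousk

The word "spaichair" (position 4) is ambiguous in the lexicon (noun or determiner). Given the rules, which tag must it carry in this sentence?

noun

Candidates per position — 1:tishousk {verb}; 2:tishousk {verb}; 3:tishousk {verb}; 4:spaichair {noun,determiner}; 5:spaichair {noun,determiner}; 6:tishousk {verb}.
Word 4 cannot be determiner — rule 1 would then fail for every completion. It is noun.
Word 5 cannot be determiner — rule 1 would then fail for every completion. It is noun.
The unique satisfying tagging is: verb verb verb noun noun verb.
Rule-by-rule: rule 1 holds; rule 2 holds; rule 3 holds.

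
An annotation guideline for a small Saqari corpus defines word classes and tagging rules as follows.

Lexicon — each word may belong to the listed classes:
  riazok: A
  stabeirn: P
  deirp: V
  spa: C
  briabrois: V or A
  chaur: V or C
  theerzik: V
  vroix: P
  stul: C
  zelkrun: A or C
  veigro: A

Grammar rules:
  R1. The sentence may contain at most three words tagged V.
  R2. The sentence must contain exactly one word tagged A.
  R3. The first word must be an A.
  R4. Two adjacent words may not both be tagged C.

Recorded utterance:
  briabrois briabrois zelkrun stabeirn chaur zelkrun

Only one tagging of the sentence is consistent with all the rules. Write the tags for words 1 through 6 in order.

A V C P V C

Candidates per position — 1:briabrois {V,A}; 2:briabrois {V,A}; 3:zelkrun {A,C}; 4:stabeirn {P}; 5:chaur {V,C}; 6:zelkrun {A,C}.
Word 1 cannot be V — rule 3 would then fail for every completion. It is A.
Word 2 cannot be A — rule 2 would then fail for every completion. It is V.
Word 3 cannot be A — rule 2 would then fail for every completion. It is C.
Word 6 cannot be A — rule 2 would then fail for every completion. It is C.
Word 5 cannot be C — rule 4 would then fail for every completion. It is V.
That leaves exactly one tagging: A V C P V C.
Checking: rule 1 satisfied; rule 2 satisfied; rule 3 satisfied; rule 4 satisfied.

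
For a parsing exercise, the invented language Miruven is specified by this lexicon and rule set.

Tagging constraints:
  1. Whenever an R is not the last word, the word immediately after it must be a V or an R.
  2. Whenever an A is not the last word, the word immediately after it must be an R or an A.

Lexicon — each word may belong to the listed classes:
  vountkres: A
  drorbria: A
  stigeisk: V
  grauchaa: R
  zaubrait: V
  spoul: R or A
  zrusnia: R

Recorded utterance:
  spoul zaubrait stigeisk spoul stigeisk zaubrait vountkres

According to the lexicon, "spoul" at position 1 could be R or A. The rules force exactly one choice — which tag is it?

Candidates per position — 1:spoul {R,A}; 2:zaubrait {V}; 3:stigeisk {V}; 4:spoul {R,A}; 5:stigeisk {V}; 6:zaubrait {V}; 7:vountkres {A}.
Position 1: A is ruled out by rule 2; that leaves R.
Position 4: A is ruled out by rule 2; that leaves R.
The only consistent sequence is: R V V R V V A.
Verifying each rule — rule 1 ok; rule 2 ok.

R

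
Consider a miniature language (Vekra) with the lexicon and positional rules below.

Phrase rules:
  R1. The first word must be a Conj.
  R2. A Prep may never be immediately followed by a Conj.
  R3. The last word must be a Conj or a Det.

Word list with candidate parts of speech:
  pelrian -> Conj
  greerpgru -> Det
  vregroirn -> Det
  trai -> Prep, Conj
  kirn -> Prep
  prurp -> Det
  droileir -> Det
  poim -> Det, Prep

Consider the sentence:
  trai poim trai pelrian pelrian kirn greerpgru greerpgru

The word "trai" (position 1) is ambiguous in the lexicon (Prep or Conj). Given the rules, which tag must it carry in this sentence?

Conj

Candidates per position — 1:trai {Prep,Conj}; 2:poim {Det,Prep}; 3:trai {Prep,Conj}; 4:pelrian {Conj}; 5:pelrian {Conj}; 6:kirn {Prep}; 7:greerpgru {Det}; 8:greerpgru {Det}.
Word 1 cannot be Prep — rule 1 would then fail for every completion. It is Conj.
Word 2 cannot be Prep — rule 2 would then fail for every completion. It is Det.
Word 3 cannot be Prep — rule 2 would then fail for every completion. It is Conj.
The unique satisfying tagging is: Conj Det Conj Conj Conj Prep Det Det.
Checking: rule 1 holds; rule 2 holds; rule 3 holds.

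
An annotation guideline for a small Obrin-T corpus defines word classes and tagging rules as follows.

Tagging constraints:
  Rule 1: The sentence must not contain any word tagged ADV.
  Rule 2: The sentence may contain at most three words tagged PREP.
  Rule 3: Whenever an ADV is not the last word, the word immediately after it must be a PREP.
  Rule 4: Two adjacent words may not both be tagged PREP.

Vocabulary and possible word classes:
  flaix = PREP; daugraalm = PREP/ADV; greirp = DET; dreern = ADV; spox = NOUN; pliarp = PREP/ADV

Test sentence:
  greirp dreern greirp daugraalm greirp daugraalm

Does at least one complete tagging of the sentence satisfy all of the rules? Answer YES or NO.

Candidates per position — 1:greirp {DET}; 2:dreern {ADV}; 3:greirp {DET}; 4:daugraalm {PREP,ADV}; 5:greirp {DET}; 6:daugraalm {PREP,ADV}.
Rule 1 cannot be satisfied by any choice of tags from the lexicon.
So there is no consistent tagging.

NO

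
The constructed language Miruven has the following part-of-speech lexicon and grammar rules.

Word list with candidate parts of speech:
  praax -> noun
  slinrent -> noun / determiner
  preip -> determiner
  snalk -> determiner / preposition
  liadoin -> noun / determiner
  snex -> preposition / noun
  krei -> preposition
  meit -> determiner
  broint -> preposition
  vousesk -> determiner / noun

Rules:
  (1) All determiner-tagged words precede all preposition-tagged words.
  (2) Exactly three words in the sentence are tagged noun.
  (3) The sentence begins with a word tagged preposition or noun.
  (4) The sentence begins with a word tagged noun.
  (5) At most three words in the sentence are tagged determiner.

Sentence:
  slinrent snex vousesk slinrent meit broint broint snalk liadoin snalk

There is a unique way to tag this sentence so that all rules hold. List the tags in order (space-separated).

Candidates per position — 1:slinrent {noun,determiner}; 2:snex {preposition,noun}; 3:vousesk {determiner,noun}; 4:slinrent {noun,determiner}; 5:meit {determiner}; 6:broint {preposition}; 7:broint {preposition}; 8:snalk {determiner,preposition}; 9:liadoin {noun,determiner}; 10:snalk {determiner,preposition}.
Position 1: tagging it determiner would leave rule 3 unsatisfiable, so it must be noun.
Position 2: tagging it preposition would leave rule 1 unsatisfiable, so it must be noun.
Position 8: tagging it determiner would leave rule 1 unsatisfiable, so it must be preposition.
Position 9: tagging it determiner would leave rule 1 unsatisfiable, so it must be noun.
Position 10: tagging it determiner would leave rule 1 unsatisfiable, so it must be preposition.
Position 3: tagging it noun would leave rule 2 unsatisfiable, so it must be determiner.
Position 4: tagging it noun would leave rule 2 unsatisfiable, so it must be determiner.
So the tagging must be: noun noun determiner determiner determiner preposition preposition preposition noun preposition.
Verifying each rule — rule 1 holds; rule 2 holds; rule 3 holds; rule 4 holds; rule 5 holds.

noun noun determiner determiner determiner preposition preposition preposition noun preposition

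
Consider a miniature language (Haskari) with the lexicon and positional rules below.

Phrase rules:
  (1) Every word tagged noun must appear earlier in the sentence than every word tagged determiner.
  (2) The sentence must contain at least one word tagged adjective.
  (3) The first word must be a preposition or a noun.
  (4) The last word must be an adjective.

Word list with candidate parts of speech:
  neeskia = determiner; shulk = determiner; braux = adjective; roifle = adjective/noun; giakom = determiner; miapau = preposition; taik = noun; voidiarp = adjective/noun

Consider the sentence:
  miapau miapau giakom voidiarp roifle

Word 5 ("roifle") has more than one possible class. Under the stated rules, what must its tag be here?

adjective

Candidates per position — 1:miapau {preposition}; 2:miapau {preposition}; 3:giakom {determiner}; 4:voidiarp {adjective,noun}; 5:roifle {adjective,noun}.
At position 4, choosing noun makes rule 1 impossible to satisfy; hence adjective.
At position 5, choosing noun makes rule 1 impossible to satisfy; hence adjective.
That leaves exactly one tagging: preposition preposition determiner adjective adjective.
Rule-by-rule: rule 1 ok; rule 2 ok; rule 3 ok; rule 4 ok.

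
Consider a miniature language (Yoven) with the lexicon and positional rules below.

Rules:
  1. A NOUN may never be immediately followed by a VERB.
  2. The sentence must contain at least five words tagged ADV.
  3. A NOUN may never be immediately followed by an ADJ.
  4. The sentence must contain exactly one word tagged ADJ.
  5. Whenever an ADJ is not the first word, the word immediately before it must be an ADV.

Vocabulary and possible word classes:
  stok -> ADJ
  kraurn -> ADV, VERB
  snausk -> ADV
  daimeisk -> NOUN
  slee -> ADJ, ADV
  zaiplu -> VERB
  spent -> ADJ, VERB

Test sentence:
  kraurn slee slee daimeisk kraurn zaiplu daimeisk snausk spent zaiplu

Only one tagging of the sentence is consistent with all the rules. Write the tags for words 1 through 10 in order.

ADV ADV ADV NOUN ADV VERB NOUN ADV ADJ VERB

Candidates per position — 1:kraurn {ADV,VERB}; 2:slee {ADJ,ADV}; 3:slee {ADJ,ADV}; 4:daimeisk {NOUN}; 5:kraurn {ADV,VERB}; 6:zaiplu {VERB}; 7:daimeisk {NOUN}; 8:snausk {ADV}; 9:spent {ADJ,VERB}; 10:zaiplu {VERB}.
Position 1: VERB is ruled out by rule 2; that leaves ADV.
Position 2: ADJ is ruled out by rule 2; that leaves ADV.
Position 3: ADJ is ruled out by rule 2; that leaves ADV.
Position 5: VERB is ruled out by rule 1; that leaves ADV.
Position 9: VERB is ruled out by rule 4; that leaves ADJ.
The unique satisfying tagging is: ADV ADV ADV NOUN ADV VERB NOUN ADV ADJ VERB.
Check: rule 1 holds; rule 2 holds; rule 3 holds; rule 4 holds; rule 5 holds.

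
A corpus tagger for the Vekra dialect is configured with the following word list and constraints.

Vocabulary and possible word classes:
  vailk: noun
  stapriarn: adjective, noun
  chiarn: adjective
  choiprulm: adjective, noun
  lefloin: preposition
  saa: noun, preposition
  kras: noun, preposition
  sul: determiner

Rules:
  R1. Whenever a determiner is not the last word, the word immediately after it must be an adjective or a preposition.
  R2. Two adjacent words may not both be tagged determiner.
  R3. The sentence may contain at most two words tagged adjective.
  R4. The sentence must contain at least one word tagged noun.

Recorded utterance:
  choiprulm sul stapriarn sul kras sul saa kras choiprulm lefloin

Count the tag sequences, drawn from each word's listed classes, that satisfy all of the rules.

Candidates per position — 1:choiprulm {adjective,noun}; 2:sul {determiner}; 3:stapriarn {adjective,noun}; 4:sul {determiner}; 5:kras {noun,preposition}; 6:sul {determiner}; 7:saa {noun,preposition}; 8:kras {noun,preposition}; 9:choiprulm {adjective,noun}; 10:lefloin {preposition}.
There are 64 candidate sequences in total.
Checking each against the rules leaves 6 sequences.
Count = 6.

6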